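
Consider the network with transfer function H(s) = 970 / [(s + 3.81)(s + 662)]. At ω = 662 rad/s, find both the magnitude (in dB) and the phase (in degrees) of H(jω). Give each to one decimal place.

|H| = -56.1 dB, ∠H = -134.7°

|j662 + 3.81| = √(662² + 3.81²) = 662
|j662 + 662| = √(662² + 662²) = 936.2
|H(j662)| = 970 / (662 × 936.2) = 0.0015651
20 log₁₀(0.0015651) = -56.11 dB
∠(j662 + 3.81) = arctan(662/3.81) = 89.67°
∠(j662 + 662) = arctan(662/662) = 45.00°
∠H(j662) = − (89.67° + 45.00°) = -134.67°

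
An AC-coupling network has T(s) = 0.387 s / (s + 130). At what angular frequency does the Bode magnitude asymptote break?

The single real pole at s = −130 gives a corner at ω = 130 rad s⁻¹.

130 rad s⁻¹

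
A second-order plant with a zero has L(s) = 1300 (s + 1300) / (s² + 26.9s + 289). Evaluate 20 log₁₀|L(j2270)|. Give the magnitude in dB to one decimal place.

|j2270 + 1300| = √(2270² + 1300²) = 2616
|(j2270)² + 26.9(j2270) + 289| = |-5.1526e+06 + j61063| = 5.153e+06
|L(j2270)| = 1300 × 2616 / 5.153e+06 = 0.65994
20 log₁₀(0.65994) = -3.61 dB

-3.6 dB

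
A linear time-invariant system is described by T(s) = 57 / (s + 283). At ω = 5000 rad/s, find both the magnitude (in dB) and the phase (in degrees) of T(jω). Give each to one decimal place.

|T| = -38.9 dB, ∠T = -86.8°

|j5000 + 283| = √(5000² + 283²) = 5008
|T(j5000)| = 57 / 5008 = 0.011382
20 log₁₀(0.011382) = -38.88 dB
∠(j5000 + 283) = arctan(5000/283) = 86.76°
∠T(j5000) = −86.76° = -86.76°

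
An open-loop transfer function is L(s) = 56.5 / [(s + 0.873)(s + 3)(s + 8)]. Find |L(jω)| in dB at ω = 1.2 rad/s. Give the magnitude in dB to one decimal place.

|j1.2 + 0.873| = √(1.2² + 0.873²) = 1.484
|j1.2 + 3| = √(1.2² + 3²) = 3.231
|j1.2 + 8| = √(1.2² + 8²) = 8.089
|L(j1.2)| = 56.5 / (1.484 × 3.231 × 8.089) = 1.4566
20 log₁₀(1.4566) = 3.27 dB

3.3 dB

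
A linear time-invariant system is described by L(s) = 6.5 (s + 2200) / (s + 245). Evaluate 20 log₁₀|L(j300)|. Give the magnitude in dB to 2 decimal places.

|j300 + 2200| = √(300² + 2200²) = 2220
|j300 + 245| = √(300² + 245²) = 387.3
|L(j300)| = 6.5 × 2220 / 387.3 = 37.261
20 log₁₀(37.261) = 31.425 dB

31.43 dB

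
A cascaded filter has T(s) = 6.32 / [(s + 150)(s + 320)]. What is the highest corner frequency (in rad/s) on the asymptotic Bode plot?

Break frequencies occur at each pole and zero magnitude: 150 rad/s, 320 rad/s.
The highest is 320 rad/s.

320 rad/s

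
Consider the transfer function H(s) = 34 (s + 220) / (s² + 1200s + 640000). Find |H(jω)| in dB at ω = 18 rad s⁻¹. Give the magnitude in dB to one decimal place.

|j18 + 220| = √(18² + 220²) = 220.7
|(j18)² + 1200(j18) + 640000| = |6.3968e+05 + j21600| = 6.4e+05
|H(j18)| = 34 × 220.7 / 6.4e+05 = 0.011726
20 log₁₀(0.011726) = -38.62 dB

-38.6 dB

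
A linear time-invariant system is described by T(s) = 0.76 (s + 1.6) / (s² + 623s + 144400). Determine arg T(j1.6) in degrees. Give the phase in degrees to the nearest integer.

45°

∠(j1.6 + 1.6) = arctan(1.6/1.6) = 45.00°
∠[(j1.6)² + 623(j1.6) + 144400] = ∠[1.444e+05 + j996.8] = 0.40°
∠T(j1.6) = 45.00° − 0.40° = 44.60°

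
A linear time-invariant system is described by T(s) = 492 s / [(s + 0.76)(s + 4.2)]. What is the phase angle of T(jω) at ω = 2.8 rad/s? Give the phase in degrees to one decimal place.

-18.5°

∠(j2.8) = 90.00°
∠(j2.8 + 0.76) = arctan(2.8/0.76) = 74.81°
∠(j2.8 + 4.2) = arctan(2.8/4.2) = 33.69°
∠T(j2.8) = 90.00° − (74.81° + 33.69°) = -18.50°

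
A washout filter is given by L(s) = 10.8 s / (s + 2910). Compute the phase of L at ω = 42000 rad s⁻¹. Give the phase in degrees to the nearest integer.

4°

∠(j42000) = 90.00°
∠(j42000 + 2910) = arctan(42000/2910) = 86.04°
∠L(j42000) = 90.00° − 86.04° = 3.96°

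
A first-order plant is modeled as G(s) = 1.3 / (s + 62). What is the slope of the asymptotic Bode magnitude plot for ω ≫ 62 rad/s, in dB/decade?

-20 dB/decade

With 0 zeros and 1 pole, the high-frequency asymptotic slope is 20 × (0 − 1) = -20 dB/decade.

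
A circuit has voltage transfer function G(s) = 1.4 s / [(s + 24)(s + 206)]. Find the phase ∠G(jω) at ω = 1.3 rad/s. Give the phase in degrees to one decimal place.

∠(j1.3) = 90.00°
∠(j1.3 + 24) = arctan(1.3/24) = 3.10°
∠(j1.3 + 206) = arctan(1.3/206) = 0.36°
∠G(j1.3) = 90.00° − (3.10° + 0.36°) = 86.54°

86.5°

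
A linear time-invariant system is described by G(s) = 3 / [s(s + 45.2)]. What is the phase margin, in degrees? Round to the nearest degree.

Gain crossover: |G(jω)| = 1 at ω ≈ 0.0664 rad/s.
∠G(j0.0664) = −90° − arctan(0.0664/45.2) ≈ -90.08°
PM = 180° + (-90.08°) = 89.92°

90°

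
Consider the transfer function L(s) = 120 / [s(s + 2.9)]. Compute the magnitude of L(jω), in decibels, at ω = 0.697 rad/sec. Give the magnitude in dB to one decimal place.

35.2 dB

|j0.697 + 2.9| = √(0.697² + 2.9²) = 2.983
|j0.697| = 0.697
|L(j0.697)| = 120 / (2.983 × 0.697) = 57.724
20 log₁₀(57.724) = 35.23 dB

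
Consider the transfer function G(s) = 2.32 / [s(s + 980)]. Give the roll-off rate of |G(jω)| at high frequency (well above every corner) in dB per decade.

-40 dB/decade

With 0 zeros and 2 poles, the high-frequency asymptotic slope is 20 × (0 − 2) = -40 dB/decade.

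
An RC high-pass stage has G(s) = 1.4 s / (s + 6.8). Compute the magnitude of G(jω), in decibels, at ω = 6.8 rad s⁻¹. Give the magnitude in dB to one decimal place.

-0.1 dB

|j6.8| = 6.8
|j6.8 + 6.8| = √(6.8² + 6.8²) = 9.617
|G(j6.8)| = 1.4 × 6.8 / 9.617 = 0.98995
20 log₁₀(0.98995) = -0.09 dB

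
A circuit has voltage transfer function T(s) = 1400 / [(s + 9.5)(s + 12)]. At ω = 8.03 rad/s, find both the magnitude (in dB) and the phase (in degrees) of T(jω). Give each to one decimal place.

|j8.03 + 9.5| = √(8.03² + 9.5²) = 12.44
|j8.03 + 12| = √(8.03² + 12²) = 14.44
|T(j8.03)| = 1400 / (12.44 × 14.44) = 7.7948
20 log₁₀(7.7948) = 17.84 dB
∠(j8.03 + 9.5) = arctan(8.03/9.5) = 40.21°
∠(j8.03 + 12) = arctan(8.03/12) = 33.79°
∠T(j8.03) = − (40.21° + 33.79°) = -74.00°

|T| = 17.8 dB, ∠T = -74.0°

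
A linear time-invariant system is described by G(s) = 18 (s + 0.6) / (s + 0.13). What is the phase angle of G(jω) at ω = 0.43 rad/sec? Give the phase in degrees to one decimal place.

∠(j0.43 + 0.6) = arctan(0.43/0.6) = 35.63°
∠(j0.43 + 0.13) = arctan(0.43/0.13) = 73.18°
∠G(j0.43) = 35.63° − 73.18° = -37.55°

-37.6°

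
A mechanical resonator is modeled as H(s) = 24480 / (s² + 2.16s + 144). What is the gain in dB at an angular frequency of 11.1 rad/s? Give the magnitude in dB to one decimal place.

57.7 dB

|(j11.1)² + 2.16(j11.1) + 144| = |20.79 + j23.976| = 31.73
|H(j11.1)| = 24480 / 31.73 = 771.4
20 log₁₀(771.4) = 57.75 dB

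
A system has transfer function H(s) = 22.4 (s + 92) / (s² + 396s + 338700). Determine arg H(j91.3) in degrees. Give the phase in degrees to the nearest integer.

∠(j91.3 + 92) = arctan(91.3/92) = 44.78°
∠[(j91.3)² + 396(j91.3) + 338700] = ∠[3.3036e+05 + j36155] = 6.25°
∠H(j91.3) = 44.78° − 6.25° = 38.54°

39°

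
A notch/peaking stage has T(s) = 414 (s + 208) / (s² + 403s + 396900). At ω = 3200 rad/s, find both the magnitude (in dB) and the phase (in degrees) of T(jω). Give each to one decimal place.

|j3200 + 208| = √(3200² + 208²) = 3207
|(j3200)² + 403(j3200) + 396900| = |-9.8431e+06 + j1.2896e+06| = 9.927e+06
|T(j3200)| = 414 × 3207 / 9.927e+06 = 0.13373
20 log₁₀(0.13373) = -17.48 dB
∠(j3200 + 208) = arctan(3200/208) = 86.28°
∠[(j3200)² + 403(j3200) + 396900] = ∠[-9.8431e+06 + j1.2896e+06] = 172.54°
∠T(j3200) = 86.28° − 172.54° = -86.25°

|T| = -17.5 dB, ∠T = -86.3°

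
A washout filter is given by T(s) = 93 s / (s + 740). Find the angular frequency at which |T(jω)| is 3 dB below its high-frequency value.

740 rad/sec

For a single-pole high-pass, the −3 dB point is at the pole: ω = 740 rad/sec.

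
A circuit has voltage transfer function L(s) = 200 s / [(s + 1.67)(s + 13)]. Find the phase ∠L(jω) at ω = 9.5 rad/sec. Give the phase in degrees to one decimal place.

-26.2°

∠(j9.5) = 90.00°
∠(j9.5 + 1.67) = arctan(9.5/1.67) = 80.03°
∠(j9.5 + 13) = arctan(9.5/13) = 36.16°
∠L(j9.5) = 90.00° − (80.03° + 36.16°) = -26.19°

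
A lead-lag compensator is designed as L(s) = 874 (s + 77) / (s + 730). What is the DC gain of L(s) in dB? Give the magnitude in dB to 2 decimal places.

39.29 dB

L(0) = 874 × 77 / 730 = 92.189
20 log₁₀(92.189) = 39.294 dB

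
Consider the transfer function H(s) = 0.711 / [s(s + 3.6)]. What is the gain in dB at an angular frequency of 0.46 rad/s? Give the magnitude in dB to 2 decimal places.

|j0.46 + 3.6| = √(0.46² + 3.6²) = 3.629
|j0.46| = 0.46
|H(j0.46)| = 0.711 / (3.629 × 0.46) = 0.42589
20 log₁₀(0.42589) = -7.414 dB

-7.41 dB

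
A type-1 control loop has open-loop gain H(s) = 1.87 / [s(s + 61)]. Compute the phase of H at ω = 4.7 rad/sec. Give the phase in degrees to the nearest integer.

∠(j4.7 + 61) = arctan(4.7/61) = 4.41°
∠(j4.7) = 90.00°
∠H(j4.7) = − (4.41° + 90.00°) = -94.41°

-94°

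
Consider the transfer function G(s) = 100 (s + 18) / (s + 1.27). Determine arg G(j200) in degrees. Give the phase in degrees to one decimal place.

∠(j200 + 18) = arctan(200/18) = 84.86°
∠(j200 + 1.27) = arctan(200/1.27) = 89.64°
∠G(j200) = 84.86° − 89.64° = -4.78°

-4.8°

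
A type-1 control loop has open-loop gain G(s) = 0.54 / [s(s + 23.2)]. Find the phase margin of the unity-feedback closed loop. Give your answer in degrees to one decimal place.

89.9°

Gain crossover: |G(jω)| = 1 at ω ≈ 0.0233 rad/sec.
∠G(j0.0233) = −90° − arctan(0.0233/23.2) ≈ -90.06°
PM = 180° + (-90.06°) = 89.94°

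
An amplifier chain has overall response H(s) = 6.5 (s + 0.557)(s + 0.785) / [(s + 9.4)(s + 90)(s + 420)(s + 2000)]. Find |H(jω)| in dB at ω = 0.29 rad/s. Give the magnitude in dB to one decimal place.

-166.4 dB

|j0.29 + 0.557| = √(0.29² + 0.557²) = 0.628
|j0.29 + 0.785| = √(0.29² + 0.785²) = 0.8369
|j0.29 + 9.4| = √(0.29² + 9.4²) = 9.404
|j0.29 + 90| = √(0.29² + 90²) = 90
|j0.29 + 420| = √(0.29² + 420²) = 420
|j0.29 + 2000| = √(0.29² + 2000²) = 2000
|H(j0.29)| = 6.5 × 0.628 × 0.8369 / (9.404 × 90 × 420 × 2000) = 4.8045e-09
20 log₁₀(4.8045e-09) = -166.37 dB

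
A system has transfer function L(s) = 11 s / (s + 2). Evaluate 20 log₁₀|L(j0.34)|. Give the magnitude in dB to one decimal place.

5.3 dB

|j0.34| = 0.34
|j0.34 + 2| = √(0.34² + 2²) = 2.029
|L(j0.34)| = 11 × 0.34 / 2.029 = 1.8436
20 log₁₀(1.8436) = 5.31 dB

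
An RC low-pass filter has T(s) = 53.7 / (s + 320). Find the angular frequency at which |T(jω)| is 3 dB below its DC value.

320 rad/s

For a single-pole low-pass, the −3 dB point is at the pole: ω = 320 rad/s.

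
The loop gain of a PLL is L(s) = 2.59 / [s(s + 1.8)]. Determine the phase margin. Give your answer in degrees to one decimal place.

Gain crossover: |L(jω)| = 1 at ω ≈ 1.2 rad s⁻¹.
∠L(j1.2) = −90° − arctan(1.2/1.8) ≈ -123.64°
PM = 180° + (-123.64°) = 56.36°

56.4°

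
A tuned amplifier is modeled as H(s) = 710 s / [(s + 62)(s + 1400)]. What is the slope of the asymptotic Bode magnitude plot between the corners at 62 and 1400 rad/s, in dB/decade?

0 dB/decade

In this band the factors already past their corner are: 1 differentiator zero, pole at 62; net slope = 0 dB/decade.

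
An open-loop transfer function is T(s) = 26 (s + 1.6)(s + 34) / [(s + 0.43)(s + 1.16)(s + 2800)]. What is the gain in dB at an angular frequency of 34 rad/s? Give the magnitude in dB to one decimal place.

|j34 + 1.6| = √(34² + 1.6²) = 34.04
|j34 + 34| = √(34² + 34²) = 48.08
|j34 + 0.43| = √(34² + 0.43²) = 34
|j34 + 1.16| = √(34² + 1.16²) = 34.02
|j34 + 2800| = √(34² + 2800²) = 2800
|T(j34)| = 26 × 34.04 × 48.08 / (34 × 34.02 × 2800) = 0.013137
20 log₁₀(0.013137) = -37.63 dB

-37.6 dB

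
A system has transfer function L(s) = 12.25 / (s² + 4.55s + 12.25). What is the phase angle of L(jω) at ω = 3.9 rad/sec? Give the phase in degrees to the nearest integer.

∠[(j3.9)² + 4.55(j3.9) + 12.25] = ∠[-2.96 + j17.745] = 99.47°
∠L(j3.9) = −99.47° = -99.47°

-99°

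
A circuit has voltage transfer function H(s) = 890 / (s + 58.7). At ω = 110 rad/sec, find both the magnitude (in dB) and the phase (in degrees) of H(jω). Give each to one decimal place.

|j110 + 58.7| = √(110² + 58.7²) = 124.7
|H(j110)| = 890 / 124.7 = 7.1381
20 log₁₀(7.1381) = 17.07 dB
∠(j110 + 58.7) = arctan(110/58.7) = 61.91°
∠H(j110) = −61.91° = -61.91°

|H| = 17.1 dB, ∠H = -61.9 deg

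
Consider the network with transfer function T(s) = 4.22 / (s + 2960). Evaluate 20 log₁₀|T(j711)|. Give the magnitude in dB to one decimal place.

-57.2 dB

|j711 + 2960| = √(711² + 2960²) = 3044
|T(j711)| = 4.22 / 3044 = 0.0013862
20 log₁₀(0.0013862) = -57.16 dB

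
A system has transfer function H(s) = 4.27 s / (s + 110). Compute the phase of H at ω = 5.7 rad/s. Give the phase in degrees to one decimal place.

87.0 deg

∠(j5.7) = 90.00°
∠(j5.7 + 110) = arctan(5.7/110) = 2.97°
∠H(j5.7) = 90.00° − 2.97° = 87.03°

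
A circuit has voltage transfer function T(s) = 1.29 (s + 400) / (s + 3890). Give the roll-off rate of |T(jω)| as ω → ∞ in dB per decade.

With 1 zero and 1 pole, the high-frequency asymptotic slope is 20 × (1 − 1) = 0 dB/decade.

0 dB/decade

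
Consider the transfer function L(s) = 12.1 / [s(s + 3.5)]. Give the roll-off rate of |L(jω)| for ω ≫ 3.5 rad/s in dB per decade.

-40 dB/decade

With 0 zeros and 2 poles, the high-frequency asymptotic slope is 20 × (0 − 2) = -40 dB/decade.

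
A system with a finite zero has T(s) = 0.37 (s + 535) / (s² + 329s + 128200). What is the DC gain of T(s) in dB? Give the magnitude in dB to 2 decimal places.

-56.23 dB

T(0) = 0.37 × 535 / 128200 = 0.0015441
20 log₁₀(0.0015441) = -56.227 dB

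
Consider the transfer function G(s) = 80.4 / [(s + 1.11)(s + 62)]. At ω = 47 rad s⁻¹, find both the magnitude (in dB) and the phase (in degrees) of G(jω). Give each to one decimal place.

|G| = -33.2 dB, ∠G = -125.8°

|j47 + 1.11| = √(47² + 1.11²) = 47.01
|j47 + 62| = √(47² + 62²) = 77.8
|G(j47)| = 80.4 / (47.01 × 77.8) = 0.021981
20 log₁₀(0.021981) = -33.16 dB
∠(j47 + 1.11) = arctan(47/1.11) = 88.65°
∠(j47 + 62) = arctan(47/62) = 37.16°
∠G(j47) = − (88.65° + 37.16°) = -125.81°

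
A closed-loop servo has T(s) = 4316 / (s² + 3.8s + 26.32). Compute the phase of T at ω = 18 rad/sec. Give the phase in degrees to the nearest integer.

-167 deg

∠[(j18)² + 3.8(j18) + 26.32] = ∠[-297.68 + j68.4] = 167.06°
∠T(j18) = −167.06° = -167.06°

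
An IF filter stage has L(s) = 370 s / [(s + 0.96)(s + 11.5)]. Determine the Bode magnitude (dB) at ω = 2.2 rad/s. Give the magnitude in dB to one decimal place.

|j2.2| = 2.2
|j2.2 + 0.96| = √(2.2² + 0.96²) = 2.4
|j2.2 + 11.5| = √(2.2² + 11.5²) = 11.71
|L(j2.2)| = 370 × 2.2 / (2.4 × 11.71) = 28.963
20 log₁₀(28.963) = 29.24 dB

29.2 dB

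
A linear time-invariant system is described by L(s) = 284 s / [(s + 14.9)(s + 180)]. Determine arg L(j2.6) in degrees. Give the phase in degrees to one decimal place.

79.3°

∠(j2.6) = 90.00°
∠(j2.6 + 14.9) = arctan(2.6/14.9) = 9.90°
∠(j2.6 + 180) = arctan(2.6/180) = 0.83°
∠L(j2.6) = 90.00° − (9.90° + 0.83°) = 79.27°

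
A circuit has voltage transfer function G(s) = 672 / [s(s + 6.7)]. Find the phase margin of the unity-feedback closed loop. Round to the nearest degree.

Gain crossover: |G(jω)| = 1 at ω ≈ 25.5 rad s⁻¹.
∠G(j25.5) = −90° − arctan(25.5/6.7) ≈ -165.28°
PM = 180° + (-165.28°) = 14.72°

15 deg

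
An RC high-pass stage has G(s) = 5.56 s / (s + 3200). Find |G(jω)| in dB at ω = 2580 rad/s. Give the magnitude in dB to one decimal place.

|j2580| = 2580
|j2580 + 3200| = √(2580² + 3200²) = 4111
|G(j2580)| = 5.56 × 2580 / 4111 = 3.4898
20 log₁₀(3.4898) = 10.86 dB

10.9 dB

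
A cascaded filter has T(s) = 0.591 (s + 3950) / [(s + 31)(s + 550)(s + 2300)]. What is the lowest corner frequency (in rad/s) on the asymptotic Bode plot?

31 rad/s

Break frequencies occur at each pole and zero magnitude: 31 rad/s, 550 rad/s, 2300 rad/s, 3950 rad/s.
The lowest is 31 rad/s.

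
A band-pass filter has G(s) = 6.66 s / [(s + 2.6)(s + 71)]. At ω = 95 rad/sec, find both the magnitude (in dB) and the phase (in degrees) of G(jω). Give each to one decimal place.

|G| = -25.0 dB, ∠G = -51.7°

|j95| = 95
|j95 + 2.6| = √(95² + 2.6²) = 95.04
|j95 + 71| = √(95² + 71²) = 118.6
|G(j95)| = 6.66 × 95 / (95.04 × 118.6) = 0.056134
20 log₁₀(0.056134) = -25.02 dB
∠(j95) = 90.00°
∠(j95 + 2.6) = arctan(95/2.6) = 88.43°
∠(j95 + 71) = arctan(95/71) = 53.23°
∠G(j95) = 90.00° − (88.43° + 53.23°) = -51.66°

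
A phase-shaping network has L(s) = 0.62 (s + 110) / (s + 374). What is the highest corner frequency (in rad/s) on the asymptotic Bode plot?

Break frequencies occur at each pole and zero magnitude: 110 rad/s, 374 rad/s.
The highest is 374 rad/s.

374 rad/s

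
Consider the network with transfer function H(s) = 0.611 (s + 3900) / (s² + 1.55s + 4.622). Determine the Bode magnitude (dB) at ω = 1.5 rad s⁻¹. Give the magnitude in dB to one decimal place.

57.1 dB

|j1.5 + 3900| = √(1.5² + 3900²) = 3900
|(j1.5)² + 1.55(j1.5) + 4.622| = |2.372 + j2.325| = 3.321
|H(j1.5)| = 0.611 × 3900 / 3.321 = 717.43
20 log₁₀(717.43) = 57.12 dB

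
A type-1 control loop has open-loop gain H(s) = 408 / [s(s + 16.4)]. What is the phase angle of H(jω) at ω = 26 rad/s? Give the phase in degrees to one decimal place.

∠(j26 + 16.4) = arctan(26/16.4) = 57.76°
∠(j26) = 90.00°
∠H(j26) = − (57.76° + 90.00°) = -147.76°

-147.8°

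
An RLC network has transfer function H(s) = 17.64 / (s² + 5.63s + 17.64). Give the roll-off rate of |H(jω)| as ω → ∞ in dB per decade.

-40 dB/decade

With 0 zeros and 2 poles, the high-frequency asymptotic slope is 20 × (0 − 2) = -40 dB/decade.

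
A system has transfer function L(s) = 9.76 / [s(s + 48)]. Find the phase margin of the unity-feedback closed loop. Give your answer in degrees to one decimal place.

Gain crossover: |L(jω)| = 1 at ω ≈ 0.203 rad/sec.
∠L(j0.203) = −90° − arctan(0.203/48) ≈ -90.24°
PM = 180° + (-90.24°) = 89.76°

89.8 deg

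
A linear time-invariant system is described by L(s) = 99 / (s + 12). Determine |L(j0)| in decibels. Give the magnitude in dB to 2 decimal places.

L(0) = 99 / 12 = 8.25
20 log₁₀(8.25) = 18.329 dB

18.33 dB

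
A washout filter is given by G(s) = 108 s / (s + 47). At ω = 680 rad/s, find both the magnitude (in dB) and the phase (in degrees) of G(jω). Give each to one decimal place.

|G| = 40.6 dB, ∠G = 4.0 deg

|j680| = 680
|j680 + 47| = √(680² + 47²) = 681.6
|G(j680)| = 108 × 680 / 681.6 = 107.74
20 log₁₀(107.74) = 40.65 dB
∠(j680) = 90.00°
∠(j680 + 47) = arctan(680/47) = 86.05°
∠G(j680) = 90.00° − 86.05° = 3.95°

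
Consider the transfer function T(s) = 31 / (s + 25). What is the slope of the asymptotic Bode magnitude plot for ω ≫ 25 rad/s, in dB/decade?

-20 dB/decade

With 0 zeros and 1 pole, the high-frequency asymptotic slope is 20 × (0 − 1) = -20 dB/decade.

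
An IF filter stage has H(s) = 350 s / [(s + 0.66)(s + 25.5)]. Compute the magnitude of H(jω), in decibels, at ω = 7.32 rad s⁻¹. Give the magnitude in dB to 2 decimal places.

22.37 dB

|j7.32| = 7.32
|j7.32 + 0.66| = √(7.32² + 0.66²) = 7.35
|j7.32 + 25.5| = √(7.32² + 25.5²) = 26.53
|H(j7.32)| = 350 × 7.32 / (7.35 × 26.53) = 13.139
20 log₁₀(13.139) = 22.372 dB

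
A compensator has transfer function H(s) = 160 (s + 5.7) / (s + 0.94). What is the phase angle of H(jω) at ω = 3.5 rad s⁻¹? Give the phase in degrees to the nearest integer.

-43°

∠(j3.5 + 5.7) = arctan(3.5/5.7) = 31.55°
∠(j3.5 + 0.94) = arctan(3.5/0.94) = 74.97°
∠H(j3.5) = 31.55° − 74.97° = -43.42°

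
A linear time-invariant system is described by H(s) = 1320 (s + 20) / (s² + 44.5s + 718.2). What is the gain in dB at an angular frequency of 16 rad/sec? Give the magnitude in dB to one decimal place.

32.0 dB

|j16 + 20| = √(16² + 20²) = 25.61
|(j16)² + 44.5(j16) + 718.2| = |462.2 + j712| = 848.9
|H(j16)| = 1320 × 25.61 / 848.9 = 39.828
20 log₁₀(39.828) = 32.00 dB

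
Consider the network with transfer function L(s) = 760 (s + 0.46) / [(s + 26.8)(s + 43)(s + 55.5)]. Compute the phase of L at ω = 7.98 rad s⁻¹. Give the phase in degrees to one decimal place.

51.4°

∠(j7.98 + 0.46) = arctan(7.98/0.46) = 86.70°
∠(j7.98 + 26.8) = arctan(7.98/26.8) = 16.58°
∠(j7.98 + 43) = arctan(7.98/43) = 10.51°
∠(j7.98 + 55.5) = arctan(7.98/55.5) = 8.18°
∠L(j7.98) = 86.70° − (16.58° + 10.51° + 8.18°) = 51.42°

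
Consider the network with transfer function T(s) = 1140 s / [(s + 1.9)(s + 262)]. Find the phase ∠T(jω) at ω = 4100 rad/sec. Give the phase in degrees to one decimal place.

∠(j4100) = 90.00°
∠(j4100 + 1.9) = arctan(4100/1.9) = 89.97°
∠(j4100 + 262) = arctan(4100/262) = 86.34°
∠T(j4100) = 90.00° − (89.97° + 86.34°) = -86.32°

-86.3°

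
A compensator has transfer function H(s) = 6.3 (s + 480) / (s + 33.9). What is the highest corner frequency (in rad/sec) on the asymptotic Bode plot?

Break frequencies occur at each pole and zero magnitude: 33.9 rad/sec, 480 rad/sec.
The highest is 480 rad/sec.

480 rad/sec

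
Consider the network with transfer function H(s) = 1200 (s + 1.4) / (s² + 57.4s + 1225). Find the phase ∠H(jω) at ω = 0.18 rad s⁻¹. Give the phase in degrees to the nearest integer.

7°

∠(j0.18 + 1.4) = arctan(0.18/1.4) = 7.33°
∠[(j0.18)² + 57.4(j0.18) + 1225] = ∠[1225 + j10.332] = 0.48°
∠H(j0.18) = 7.33° − 0.48° = 6.84°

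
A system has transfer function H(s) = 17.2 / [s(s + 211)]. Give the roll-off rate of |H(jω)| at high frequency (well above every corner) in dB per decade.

With 0 zeros and 2 poles, the high-frequency asymptotic slope is 20 × (0 − 2) = -40 dB/decade.

-40 dB/decade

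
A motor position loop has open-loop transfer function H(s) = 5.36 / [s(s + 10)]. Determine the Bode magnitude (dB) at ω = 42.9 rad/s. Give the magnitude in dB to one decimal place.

-50.9 dB

|j42.9 + 10| = √(42.9² + 10²) = 44.05
|j42.9| = 42.9
|H(j42.9)| = 5.36 / (44.05 × 42.9) = 0.0028364
20 log₁₀(0.0028364) = -50.94 dB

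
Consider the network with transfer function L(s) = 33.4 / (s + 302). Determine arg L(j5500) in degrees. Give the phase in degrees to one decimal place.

-86.9°

∠(j5500 + 302) = arctan(5500/302) = 86.86°
∠L(j5500) = −86.86° = -86.86°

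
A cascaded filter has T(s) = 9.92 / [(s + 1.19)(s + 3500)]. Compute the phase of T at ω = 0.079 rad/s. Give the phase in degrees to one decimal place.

∠(j0.079 + 1.19) = arctan(0.079/1.19) = 3.80°
∠(j0.079 + 3500) = arctan(0.079/3500) = 0.00°
∠T(j0.079) = − (3.80° + 0.00°) = -3.80°

-3.8 deg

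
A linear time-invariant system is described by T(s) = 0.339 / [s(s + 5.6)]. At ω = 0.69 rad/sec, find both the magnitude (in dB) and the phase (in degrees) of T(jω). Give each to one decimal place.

|j0.69 + 5.6| = √(0.69² + 5.6²) = 5.642
|j0.69| = 0.69
|T(j0.69)| = 0.339 / (5.642 × 0.69) = 0.087074
20 log₁₀(0.087074) = -21.20 dB
∠(j0.69 + 5.6) = arctan(0.69/5.6) = 7.02°
∠(j0.69) = 90.00°
∠T(j0.69) = − (7.02° + 90.00°) = -97.02°

|T| = -21.2 dB, ∠T = -97.0°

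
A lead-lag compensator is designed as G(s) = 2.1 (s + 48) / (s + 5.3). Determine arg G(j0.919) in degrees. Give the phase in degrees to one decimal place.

∠(j0.919 + 48) = arctan(0.919/48) = 1.10°
∠(j0.919 + 5.3) = arctan(0.919/5.3) = 9.84°
∠G(j0.919) = 1.10° − 9.84° = -8.74°

-8.7°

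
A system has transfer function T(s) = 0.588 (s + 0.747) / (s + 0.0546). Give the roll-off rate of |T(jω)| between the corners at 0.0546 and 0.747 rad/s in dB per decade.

-20 dB/decade

In this band the factors already past their corner are: pole at 0.0546; net slope = -20 dB/decade.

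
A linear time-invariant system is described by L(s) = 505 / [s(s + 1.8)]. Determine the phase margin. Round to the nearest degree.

5 deg

Gain crossover: |L(jω)| = 1 at ω ≈ 22.4 rad/s.
∠L(j22.4) = −90° − arctan(22.4/1.8) ≈ -175.41°
PM = 180° + (-175.41°) = 4.59°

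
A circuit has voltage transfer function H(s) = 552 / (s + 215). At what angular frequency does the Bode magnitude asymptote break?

215 rad/sec

The single real pole at s = −215 gives a corner at ω = 215 rad/sec.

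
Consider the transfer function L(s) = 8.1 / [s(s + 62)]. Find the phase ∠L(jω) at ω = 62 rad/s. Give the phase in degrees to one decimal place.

-135.0°

∠(j62 + 62) = arctan(62/62) = 45.00°
∠(j62) = 90.00°
∠L(j62) = − (45.00° + 90.00°) = -135.00°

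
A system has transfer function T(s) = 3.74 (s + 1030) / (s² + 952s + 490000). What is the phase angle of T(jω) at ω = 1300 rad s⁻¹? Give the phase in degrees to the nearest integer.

∠(j1300 + 1030) = arctan(1300/1030) = 51.61°
∠[(j1300)² + 952(j1300) + 490000] = ∠[-1.2e+06 + j1.2376e+06] = 134.12°
∠T(j1300) = 51.61° − 134.12° = -82.51°

-83°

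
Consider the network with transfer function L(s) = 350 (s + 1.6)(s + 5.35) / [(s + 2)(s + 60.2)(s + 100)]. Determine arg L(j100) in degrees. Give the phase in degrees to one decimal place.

-16.8°

∠(j100 + 1.6) = arctan(100/1.6) = 89.08°
∠(j100 + 5.35) = arctan(100/5.35) = 86.94°
∠(j100 + 2) = arctan(100/2) = 88.85°
∠(j100 + 60.2) = arctan(100/60.2) = 58.95°
∠(j100 + 100) = arctan(100/100) = 45.00°
∠L(j100) = 89.08° + 86.94° − (88.85° + 58.95° + 45.00°) = -16.79°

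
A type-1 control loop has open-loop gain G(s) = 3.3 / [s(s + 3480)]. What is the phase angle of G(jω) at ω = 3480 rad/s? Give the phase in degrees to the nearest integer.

∠(j3480 + 3480) = arctan(3480/3480) = 45.00°
∠(j3480) = 90.00°
∠G(j3480) = − (45.00° + 90.00°) = -135.00°

-135 deg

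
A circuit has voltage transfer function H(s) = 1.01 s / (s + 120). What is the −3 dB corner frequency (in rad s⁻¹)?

For a single-pole high-pass, the −3 dB point is at the pole: ω = 120 rad s⁻¹.

120 rad s⁻¹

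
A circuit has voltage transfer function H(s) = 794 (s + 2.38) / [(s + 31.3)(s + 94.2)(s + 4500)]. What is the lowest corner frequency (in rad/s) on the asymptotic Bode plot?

Break frequencies occur at each pole and zero magnitude: 2.38 rad/s, 31.3 rad/s, 94.2 rad/s, 4500 rad/s.
The lowest is 2.38 rad/s.

2.38 rad/s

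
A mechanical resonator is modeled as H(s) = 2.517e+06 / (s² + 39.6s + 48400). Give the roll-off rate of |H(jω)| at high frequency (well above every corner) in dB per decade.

With 0 zeros and 2 poles, the high-frequency asymptotic slope is 20 × (0 − 2) = -40 dB/decade.

-40 dB/decade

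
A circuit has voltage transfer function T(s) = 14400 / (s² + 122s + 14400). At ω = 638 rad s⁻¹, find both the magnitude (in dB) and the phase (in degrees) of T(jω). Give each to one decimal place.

|T| = -28.9 dB, ∠T = -168.8°

|(j638)² + 122(j638) + 14400| = |-3.9264e+05 + j77836| = 4.003e+05
|T(j638)| = 14400 / 4.003e+05 = 0.035974
20 log₁₀(0.035974) = -28.88 dB
∠[(j638)² + 122(j638) + 14400] = ∠[-3.9264e+05 + j77836] = 168.79°
∠T(j638) = −168.79° = -168.79°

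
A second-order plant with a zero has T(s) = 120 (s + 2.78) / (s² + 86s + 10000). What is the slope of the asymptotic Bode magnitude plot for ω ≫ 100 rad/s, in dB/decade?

-20 dB/decade

With 1 zero and 2 poles, the high-frequency asymptotic slope is 20 × (1 − 2) = -20 dB/decade.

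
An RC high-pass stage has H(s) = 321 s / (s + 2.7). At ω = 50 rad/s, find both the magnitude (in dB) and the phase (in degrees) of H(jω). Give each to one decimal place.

|j50| = 50
|j50 + 2.7| = √(50² + 2.7²) = 50.07
|H(j50)| = 321 × 50 / 50.07 = 320.53
20 log₁₀(320.53) = 50.12 dB
∠(j50) = 90.00°
∠(j50 + 2.7) = arctan(50/2.7) = 86.91°
∠H(j50) = 90.00° − 86.91° = 3.09°

|H| = 50.1 dB, ∠H = 3.1°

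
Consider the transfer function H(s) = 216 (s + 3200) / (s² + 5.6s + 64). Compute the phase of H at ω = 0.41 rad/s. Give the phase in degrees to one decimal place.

∠(j0.41 + 3200) = arctan(0.41/3200) = 0.01°
∠[(j0.41)² + 5.6(j0.41) + 64] = ∠[63.832 + j2.296] = 2.06°
∠H(j0.41) = 0.01° − 2.06° = -2.05°

-2.1°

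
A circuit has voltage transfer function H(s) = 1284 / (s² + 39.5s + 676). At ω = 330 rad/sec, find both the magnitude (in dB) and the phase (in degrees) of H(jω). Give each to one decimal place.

|H| = -38.6 dB, ∠H = -173.1°

|(j330)² + 39.5(j330) + 676| = |-1.0822e+05 + j13035| = 1.09e+05
|H(j330)| = 1284 / 1.09e+05 = 0.011779
20 log₁₀(0.011779) = -38.58 dB
∠[(j330)² + 39.5(j330) + 676] = ∠[-1.0822e+05 + j13035] = 173.13°
∠H(j330) = −173.13° = -173.13°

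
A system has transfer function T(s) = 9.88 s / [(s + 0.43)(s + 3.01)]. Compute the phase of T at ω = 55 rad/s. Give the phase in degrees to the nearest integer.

-86°

∠(j55) = 90.00°
∠(j55 + 0.43) = arctan(55/0.43) = 89.55°
∠(j55 + 3.01) = arctan(55/3.01) = 86.87°
∠T(j55) = 90.00° − (89.55° + 86.87°) = -86.42°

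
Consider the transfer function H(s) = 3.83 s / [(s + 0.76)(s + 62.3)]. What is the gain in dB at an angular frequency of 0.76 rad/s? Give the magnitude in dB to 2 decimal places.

-27.24 dB

|j0.76| = 0.76
|j0.76 + 0.76| = √(0.76² + 0.76²) = 1.075
|j0.76 + 62.3| = √(0.76² + 62.3²) = 62.3
|H(j0.76)| = 3.83 × 0.76 / (1.075 × 62.3) = 0.043467
20 log₁₀(0.043467) = -27.237 dB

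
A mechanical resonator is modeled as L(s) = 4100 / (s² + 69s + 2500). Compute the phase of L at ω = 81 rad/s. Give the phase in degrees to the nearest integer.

∠[(j81)² + 69(j81) + 2500] = ∠[-4061 + j5589] = 126.00°
∠L(j81) = −126.00° = -126.00°

-126°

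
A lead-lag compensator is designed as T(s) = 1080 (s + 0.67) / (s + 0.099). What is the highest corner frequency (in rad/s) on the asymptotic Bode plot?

0.67 rad/s

Break frequencies occur at each pole and zero magnitude: 0.099 rad/s, 0.67 rad/s.
The highest is 0.67 rad/s.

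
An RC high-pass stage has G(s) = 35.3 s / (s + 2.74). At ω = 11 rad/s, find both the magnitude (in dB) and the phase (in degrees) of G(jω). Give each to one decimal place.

|G| = 30.7 dB, ∠G = 14.0°

|j11| = 11
|j11 + 2.74| = √(11² + 2.74²) = 11.34
|G(j11)| = 35.3 × 11 / 11.34 = 34.253
20 log₁₀(34.253) = 30.69 dB
∠(j11) = 90.00°
∠(j11 + 2.74) = arctan(11/2.74) = 76.01°
∠G(j11) = 90.00° − 76.01° = 13.99°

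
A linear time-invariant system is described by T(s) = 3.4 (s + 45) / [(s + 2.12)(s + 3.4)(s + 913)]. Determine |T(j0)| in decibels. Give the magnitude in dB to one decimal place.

T(0) = 3.4 × 45 / (2.12 × 3.4 × 913) = 0.023249
20 log₁₀(0.023249) = -32.67 dB

-32.7 dB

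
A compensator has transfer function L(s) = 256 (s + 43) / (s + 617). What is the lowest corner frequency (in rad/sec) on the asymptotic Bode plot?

43 rad/sec

Break frequencies occur at each pole and zero magnitude: 43 rad/sec, 617 rad/sec.
The lowest is 43 rad/sec.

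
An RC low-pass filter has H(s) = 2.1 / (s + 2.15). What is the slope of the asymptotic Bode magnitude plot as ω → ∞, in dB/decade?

With 0 zeros and 1 pole, the high-frequency asymptotic slope is 20 × (0 − 1) = -20 dB/decade.

-20 dB/decade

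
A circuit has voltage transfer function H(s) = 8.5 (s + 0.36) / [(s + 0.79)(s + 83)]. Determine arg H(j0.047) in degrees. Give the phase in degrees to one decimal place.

∠(j0.047 + 0.36) = arctan(0.047/0.36) = 7.44°
∠(j0.047 + 0.79) = arctan(0.047/0.79) = 3.40°
∠(j0.047 + 83) = arctan(0.047/83) = 0.03°
∠H(j0.047) = 7.44° − (3.40° + 0.03°) = 4.00°

4.0°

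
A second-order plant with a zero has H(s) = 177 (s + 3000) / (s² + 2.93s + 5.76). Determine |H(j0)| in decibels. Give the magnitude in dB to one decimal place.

99.3 dB

H(0) = 177 × 3000 / 5.76 = 92188
20 log₁₀(92188) = 99.29 dB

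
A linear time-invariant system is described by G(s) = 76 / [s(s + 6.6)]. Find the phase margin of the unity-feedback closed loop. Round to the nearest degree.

41°

Gain crossover: |G(jω)| = 1 at ω ≈ 7.57 rad/s.
∠G(j7.57) = −90° − arctan(7.57/6.6) ≈ -138.91°
PM = 180° + (-138.91°) = 41.09°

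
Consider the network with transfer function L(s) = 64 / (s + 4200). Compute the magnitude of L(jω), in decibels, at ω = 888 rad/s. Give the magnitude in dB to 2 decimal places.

|j888 + 4200| = √(888² + 4200²) = 4293
|L(j888)| = 64 / 4293 = 0.014909
20 log₁₀(0.014909) = -36.531 dB

-36.53 dB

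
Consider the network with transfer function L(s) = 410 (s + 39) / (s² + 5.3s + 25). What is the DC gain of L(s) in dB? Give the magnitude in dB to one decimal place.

56.1 dB

L(0) = 410 × 39 / 25 = 639.6
20 log₁₀(639.6) = 56.12 dB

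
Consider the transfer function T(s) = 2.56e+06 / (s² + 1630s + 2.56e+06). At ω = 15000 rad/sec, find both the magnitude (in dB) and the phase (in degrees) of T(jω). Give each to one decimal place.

|T| = -38.8 dB, ∠T = -173.7°

|(j15000)² + 1630(j15000) + 2.56e+06| = |-2.2244e+08 + j2.445e+07| = 2.238e+08
|T(j15000)| = 2.56e+06 / 2.238e+08 = 0.01144
20 log₁₀(0.01144) = -38.83 dB
∠[(j15000)² + 1630(j15000) + 2.56e+06] = ∠[-2.2244e+08 + j2.445e+07] = 173.73°
∠T(j15000) = −173.73° = -173.73°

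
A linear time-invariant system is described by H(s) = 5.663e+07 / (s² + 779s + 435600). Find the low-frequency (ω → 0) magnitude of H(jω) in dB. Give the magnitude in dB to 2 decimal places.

42.28 dB

H(0) = 5.663e+07 / 435600 = 130
20 log₁₀(130) = 42.279 dB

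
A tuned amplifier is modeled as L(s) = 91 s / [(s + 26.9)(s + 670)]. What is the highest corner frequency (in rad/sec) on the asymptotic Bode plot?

670 rad/sec

Break frequencies occur at each pole and zero magnitude: 26.9 rad/sec, 670 rad/sec.
The highest is 670 rad/sec.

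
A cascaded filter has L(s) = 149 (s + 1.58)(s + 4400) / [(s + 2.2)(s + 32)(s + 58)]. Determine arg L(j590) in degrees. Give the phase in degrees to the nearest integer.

-164 deg

∠(j590 + 1.58) = arctan(590/1.58) = 89.85°
∠(j590 + 4400) = arctan(590/4400) = 7.64°
∠(j590 + 2.2) = arctan(590/2.2) = 89.79°
∠(j590 + 32) = arctan(590/32) = 86.90°
∠(j590 + 58) = arctan(590/58) = 84.39°
∠L(j590) = 89.85° + 7.64° − (89.79° + 86.90° + 84.39°) = -163.58°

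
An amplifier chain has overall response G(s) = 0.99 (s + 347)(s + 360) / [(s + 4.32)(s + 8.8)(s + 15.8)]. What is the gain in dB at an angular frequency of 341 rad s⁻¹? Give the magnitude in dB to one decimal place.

-44.4 dB

|j341 + 347| = √(341² + 347²) = 486.5
|j341 + 360| = √(341² + 360²) = 495.9
|j341 + 4.32| = √(341² + 4.32²) = 341
|j341 + 8.8| = √(341² + 8.8²) = 341.1
|j341 + 15.8| = √(341² + 15.8²) = 341.4
|G(j341)| = 0.99 × 486.5 × 495.9 / (341 × 341.1 × 341.4) = 0.0060142
20 log₁₀(0.0060142) = -44.42 dB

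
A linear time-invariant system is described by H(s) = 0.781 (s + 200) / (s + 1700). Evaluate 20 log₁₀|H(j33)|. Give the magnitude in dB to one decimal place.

-20.6 dB

|j33 + 200| = √(33² + 200²) = 202.7
|j33 + 1700| = √(33² + 1700²) = 1700
|H(j33)| = 0.781 × 202.7 / 1700 = 0.093107
20 log₁₀(0.093107) = -20.62 dB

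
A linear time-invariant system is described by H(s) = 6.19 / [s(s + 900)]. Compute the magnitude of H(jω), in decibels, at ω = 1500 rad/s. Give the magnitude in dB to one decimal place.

-112.5 dB

|j1500 + 900| = √(1500² + 900²) = 1749
|j1500| = 1500
|H(j1500)| = 6.19 / (1749 × 1500) = 2.3591e-06
20 log₁₀(2.3591e-06) = -112.55 dB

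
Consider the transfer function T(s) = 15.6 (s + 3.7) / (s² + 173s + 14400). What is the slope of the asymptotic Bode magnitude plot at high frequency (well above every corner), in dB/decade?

With 1 zero and 2 poles, the high-frequency asymptotic slope is 20 × (1 − 2) = -20 dB/decade.

-20 dB/decade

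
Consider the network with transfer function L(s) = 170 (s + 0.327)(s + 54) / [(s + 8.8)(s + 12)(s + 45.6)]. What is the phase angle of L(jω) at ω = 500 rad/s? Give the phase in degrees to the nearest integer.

-89°

∠(j500 + 0.327) = arctan(500/0.327) = 89.96°
∠(j500 + 54) = arctan(500/54) = 83.84°
∠(j500 + 8.8) = arctan(500/8.8) = 88.99°
∠(j500 + 12) = arctan(500/12) = 88.63°
∠(j500 + 45.6) = arctan(500/45.6) = 84.79°
∠L(j500) = 89.96° + 83.84° − (88.99° + 88.63° + 84.79°) = -88.61°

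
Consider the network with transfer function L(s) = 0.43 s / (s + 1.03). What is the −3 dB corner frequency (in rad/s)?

For a single-pole high-pass, the −3 dB point is at the pole: ω = 1.03 rad/s.

1.03 rad/s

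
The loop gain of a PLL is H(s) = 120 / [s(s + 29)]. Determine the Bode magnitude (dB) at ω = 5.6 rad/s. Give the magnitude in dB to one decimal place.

-2.8 dB

|j5.6 + 29| = √(5.6² + 29²) = 29.54
|j5.6| = 5.6
|H(j5.6)| = 120 / (29.54 × 5.6) = 0.72551
20 log₁₀(0.72551) = -2.79 dB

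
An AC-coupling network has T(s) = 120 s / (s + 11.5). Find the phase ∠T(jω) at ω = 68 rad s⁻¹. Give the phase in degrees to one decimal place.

∠(j68) = 90.00°
∠(j68 + 11.5) = arctan(68/11.5) = 80.40°
∠T(j68) = 90.00° − 80.40° = 9.60°

9.6°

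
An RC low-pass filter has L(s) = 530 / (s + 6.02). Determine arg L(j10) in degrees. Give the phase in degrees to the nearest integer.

-59°

∠(j10 + 6.02) = arctan(10/6.02) = 58.95°
∠L(j10) = −58.95° = -58.95°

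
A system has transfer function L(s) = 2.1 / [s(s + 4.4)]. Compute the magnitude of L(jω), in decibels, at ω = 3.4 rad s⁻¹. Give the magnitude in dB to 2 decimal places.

|j3.4 + 4.4| = √(3.4² + 4.4²) = 5.561
|j3.4| = 3.4
|L(j3.4)| = 2.1 / (5.561 × 3.4) = 0.11108
20 log₁₀(0.11108) = -19.088 dB

-19.09 dB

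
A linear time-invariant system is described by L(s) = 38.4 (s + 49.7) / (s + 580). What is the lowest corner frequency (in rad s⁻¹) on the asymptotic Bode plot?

Break frequencies occur at each pole and zero magnitude: 49.7 rad s⁻¹, 580 rad s⁻¹.
The lowest is 49.7 rad s⁻¹.

49.7 rad s⁻¹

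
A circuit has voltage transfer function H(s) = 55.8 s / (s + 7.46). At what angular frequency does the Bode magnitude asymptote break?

7.46 rad s⁻¹

The single real pole at s = −7.46 gives a corner at ω = 7.46 rad s⁻¹.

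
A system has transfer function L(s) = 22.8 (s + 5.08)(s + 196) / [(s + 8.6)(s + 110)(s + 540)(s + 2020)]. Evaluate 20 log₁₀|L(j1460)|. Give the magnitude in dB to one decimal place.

|j1460 + 5.08| = √(1460² + 5.08²) = 1460
|j1460 + 196| = √(1460² + 196²) = 1473
|j1460 + 8.6| = √(1460² + 8.6²) = 1460
|j1460 + 110| = √(1460² + 110²) = 1464
|j1460 + 540| = √(1460² + 540²) = 1557
|j1460 + 2020| = √(1460² + 2020²) = 2492
|L(j1460)| = 22.8 × 1460 × 1473 / (1460 × 1464 × 1557 × 2492) = 5.9125e-06
20 log₁₀(5.9125e-06) = -104.56 dB

-104.6 dB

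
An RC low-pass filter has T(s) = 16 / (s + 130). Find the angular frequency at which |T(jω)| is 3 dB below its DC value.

For a single-pole low-pass, the −3 dB point is at the pole: ω = 130 rad/sec.

130 rad/sec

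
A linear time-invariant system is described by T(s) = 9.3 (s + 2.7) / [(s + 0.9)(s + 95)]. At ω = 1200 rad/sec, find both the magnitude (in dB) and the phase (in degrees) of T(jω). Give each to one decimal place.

|T| = -42.2 dB, ∠T = -85.6°

|j1200 + 2.7| = √(1200² + 2.7²) = 1200
|j1200 + 0.9| = √(1200² + 0.9²) = 1200
|j1200 + 95| = √(1200² + 95²) = 1204
|T(j1200)| = 9.3 × 1200 / (1200 × 1204) = 0.0077258
20 log₁₀(0.0077258) = -42.24 dB
∠(j1200 + 2.7) = arctan(1200/2.7) = 89.87°
∠(j1200 + 0.9) = arctan(1200/0.9) = 89.96°
∠(j1200 + 95) = arctan(1200/95) = 85.47°
∠T(j1200) = 89.87° − (89.96° + 85.47°) = -85.56°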